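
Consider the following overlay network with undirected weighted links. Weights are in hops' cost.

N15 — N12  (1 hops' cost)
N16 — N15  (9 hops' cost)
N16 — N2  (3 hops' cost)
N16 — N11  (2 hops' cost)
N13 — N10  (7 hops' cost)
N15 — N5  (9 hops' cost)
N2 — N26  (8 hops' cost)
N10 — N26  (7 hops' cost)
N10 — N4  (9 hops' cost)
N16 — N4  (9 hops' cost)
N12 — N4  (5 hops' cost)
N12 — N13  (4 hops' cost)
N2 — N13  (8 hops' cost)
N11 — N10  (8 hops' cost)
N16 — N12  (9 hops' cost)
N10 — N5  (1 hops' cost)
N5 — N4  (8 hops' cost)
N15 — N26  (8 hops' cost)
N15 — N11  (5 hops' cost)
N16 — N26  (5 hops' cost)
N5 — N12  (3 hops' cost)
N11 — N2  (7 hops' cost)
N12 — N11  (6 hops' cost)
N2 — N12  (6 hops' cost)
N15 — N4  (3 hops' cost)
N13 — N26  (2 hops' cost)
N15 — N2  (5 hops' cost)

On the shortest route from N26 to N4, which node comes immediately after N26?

Enumerating some paths:
N26 - N15 - N4: 8+3 = 11
N26 - N13 - N12 - N15 - N4: 2+4+1+3 = 10
The minimum is 10 hops' cost via N26 - N13 - N12 - N15 - N4.
So from N26 the first move is to N13.

N13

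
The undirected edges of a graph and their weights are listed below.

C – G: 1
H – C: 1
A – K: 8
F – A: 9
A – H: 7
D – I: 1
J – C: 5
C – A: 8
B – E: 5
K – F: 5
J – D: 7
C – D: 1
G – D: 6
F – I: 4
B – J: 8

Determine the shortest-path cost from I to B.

Running Dijkstra from I:
I: 0
D: 1  (via I)
C: 2  (via D)
G: 3  (via C)
H: 3  (via C)
F: 4  (via I)
J: 7  (via C)
K: 9  (via F)
A: 10  (via C)
B: 15  (via J)
Shortest route: I–D–C–J–B = 15.

15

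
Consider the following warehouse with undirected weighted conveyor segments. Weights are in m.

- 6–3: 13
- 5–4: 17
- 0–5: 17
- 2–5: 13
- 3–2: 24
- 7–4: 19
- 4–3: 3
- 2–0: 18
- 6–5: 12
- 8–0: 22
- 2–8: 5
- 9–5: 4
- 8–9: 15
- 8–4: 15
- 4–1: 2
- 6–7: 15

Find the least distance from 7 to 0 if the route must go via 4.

Best 7 to 4: 7 → 4 costing 19
Shortest 4→0: 4 → 5 → 0 = 34
Total via 4: 19 + 34 = 53 m.

53 m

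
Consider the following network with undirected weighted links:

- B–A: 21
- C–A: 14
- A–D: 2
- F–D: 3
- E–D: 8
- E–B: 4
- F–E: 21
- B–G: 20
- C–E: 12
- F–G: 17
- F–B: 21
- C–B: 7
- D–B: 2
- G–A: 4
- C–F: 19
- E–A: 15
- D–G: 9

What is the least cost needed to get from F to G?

Shortest distances from F:
F: 0
D: 3  (via F)
A: 5  (via D)
B: 5  (via D)
E: 9  (via B)
G: 9  (via A)
Shortest route: F → D → A → G = 9.

9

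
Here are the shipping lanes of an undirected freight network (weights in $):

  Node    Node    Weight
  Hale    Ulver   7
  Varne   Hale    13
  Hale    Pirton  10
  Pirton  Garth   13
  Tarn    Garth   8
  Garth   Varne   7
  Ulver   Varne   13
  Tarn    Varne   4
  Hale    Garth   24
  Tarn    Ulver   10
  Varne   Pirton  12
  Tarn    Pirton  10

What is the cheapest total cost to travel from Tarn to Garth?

Shortest distances from Tarn:
Tarn: 0
Varne: 4  (via Tarn)
Garth: 8  (via Tarn)
Shortest route: Tarn–Garth = $8.

$8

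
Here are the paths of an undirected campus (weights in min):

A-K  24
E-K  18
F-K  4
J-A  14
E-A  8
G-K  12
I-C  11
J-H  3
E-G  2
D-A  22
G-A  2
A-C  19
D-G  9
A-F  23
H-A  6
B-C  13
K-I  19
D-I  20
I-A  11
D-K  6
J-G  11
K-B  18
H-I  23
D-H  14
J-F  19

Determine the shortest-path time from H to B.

Compare a few routes:
H–A–I–C–B: 6+11+11+13 = 41
H–A–G–K–B: 6+2+12+18 = 38
Cheapest is H–A–G–K–B at 38 min.

38 min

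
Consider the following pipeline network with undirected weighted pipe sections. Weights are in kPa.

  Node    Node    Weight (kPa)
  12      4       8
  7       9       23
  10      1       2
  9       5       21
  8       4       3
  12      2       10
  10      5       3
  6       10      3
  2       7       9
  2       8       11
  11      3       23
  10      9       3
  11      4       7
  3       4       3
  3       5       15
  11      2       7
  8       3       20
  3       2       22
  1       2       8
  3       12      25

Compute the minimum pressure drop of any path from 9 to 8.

Candidate routes:
9 → 10 → 1 → 2 → 8: 3+2+8+11 = 24
9 → 10 → 5 → 3 → 4 → 8: 3+3+15+3+3 = 27
9 → 10 → 1 → 2 → 11 → 4 → 8: 3+2+8+7+7+3 = 30
Cheapest is 9 → 10 → 1 → 2 → 8 at 24 kPa.

24 kPa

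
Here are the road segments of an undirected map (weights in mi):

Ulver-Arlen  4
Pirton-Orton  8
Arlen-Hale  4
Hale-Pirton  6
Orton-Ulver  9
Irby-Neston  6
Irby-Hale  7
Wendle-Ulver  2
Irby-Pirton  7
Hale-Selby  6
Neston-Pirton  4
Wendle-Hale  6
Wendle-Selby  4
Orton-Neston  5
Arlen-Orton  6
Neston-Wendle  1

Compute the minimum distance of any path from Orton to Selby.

10 mi

Shortest distances from Orton:
Orton: 0
Neston: 5  (via Orton)
Wendle: 6  (via Neston)
Arlen: 6  (via Orton)
Ulver: 8  (via Wendle)
Pirton: 8  (via Orton)
Hale: 10  (via Arlen)
Selby: 10  (via Wendle)
Shortest route: Orton → Neston → Wendle → Selby = 10 mi.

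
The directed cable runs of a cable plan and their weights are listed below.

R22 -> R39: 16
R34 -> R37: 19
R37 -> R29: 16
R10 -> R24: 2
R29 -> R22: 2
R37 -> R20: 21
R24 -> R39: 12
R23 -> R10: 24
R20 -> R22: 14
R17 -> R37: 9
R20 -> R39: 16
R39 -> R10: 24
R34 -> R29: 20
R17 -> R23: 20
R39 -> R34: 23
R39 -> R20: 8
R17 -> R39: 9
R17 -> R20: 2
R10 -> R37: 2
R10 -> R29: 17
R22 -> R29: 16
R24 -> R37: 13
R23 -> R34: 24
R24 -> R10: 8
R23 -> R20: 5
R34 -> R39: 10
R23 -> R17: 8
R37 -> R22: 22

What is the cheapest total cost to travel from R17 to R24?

35

Compare a few routes:
R17 → R23 → R10 → R24: 20+24+2 = 46
R17 → R39 → R10 → R24: 9+24+2 = 35
R17 → R20 → R39 → R10 → R24: 2+16+24+2 = 44
R17 → R20 → R22 → R39 → R10 → R24: 2+14+16+24+2 = 58
Cheapest is R17 → R39 → R10 → R24 at 35.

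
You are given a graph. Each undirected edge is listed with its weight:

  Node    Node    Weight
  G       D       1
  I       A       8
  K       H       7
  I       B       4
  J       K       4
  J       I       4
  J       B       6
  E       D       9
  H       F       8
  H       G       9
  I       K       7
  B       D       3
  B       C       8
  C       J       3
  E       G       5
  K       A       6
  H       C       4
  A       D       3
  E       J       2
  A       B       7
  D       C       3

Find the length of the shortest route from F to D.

Settle nodes by increasing distance from F:
F: 0
H: 8  (via F)
C: 12  (via H)
D: 15  (via C)
Shortest route: F–H–C–D = 15.

15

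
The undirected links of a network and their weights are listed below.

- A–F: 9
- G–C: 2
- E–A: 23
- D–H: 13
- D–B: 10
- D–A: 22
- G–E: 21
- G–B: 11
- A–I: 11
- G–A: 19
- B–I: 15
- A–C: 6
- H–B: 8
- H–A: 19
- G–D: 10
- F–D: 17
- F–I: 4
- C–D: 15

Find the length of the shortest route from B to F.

19

Running Dijkstra from B:
B: 0
H: 8  (via B)
D: 10  (via B)
G: 11  (via B)
C: 13  (via G)
I: 15  (via B)
A: 19  (via C)
F: 19  (via I)
Shortest route: B → I → F = 19.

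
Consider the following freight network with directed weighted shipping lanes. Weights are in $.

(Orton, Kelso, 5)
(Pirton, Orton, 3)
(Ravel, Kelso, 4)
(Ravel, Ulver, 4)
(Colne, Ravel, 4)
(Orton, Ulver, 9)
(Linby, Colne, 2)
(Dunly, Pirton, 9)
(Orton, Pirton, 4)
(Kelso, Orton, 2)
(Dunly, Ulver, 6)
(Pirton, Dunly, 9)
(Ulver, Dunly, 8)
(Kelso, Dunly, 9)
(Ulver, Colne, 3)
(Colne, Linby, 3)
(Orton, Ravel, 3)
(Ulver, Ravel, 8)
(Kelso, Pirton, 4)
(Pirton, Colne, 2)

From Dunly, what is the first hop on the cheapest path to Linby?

Ulver

Compare a few routes:
Dunly–Ulver–Colne–Linby: 6+3+3 = 12
Dunly–Pirton–Orton–Ravel–Ulver–Colne–Linby: 9+3+3+4+3+3 = 25
Dunly–Pirton–Colne–Linby: 9+2+3 = 14
Cheapest is Dunly–Ulver–Colne–Linby at $12.
So from Dunly the first move is to Ulver.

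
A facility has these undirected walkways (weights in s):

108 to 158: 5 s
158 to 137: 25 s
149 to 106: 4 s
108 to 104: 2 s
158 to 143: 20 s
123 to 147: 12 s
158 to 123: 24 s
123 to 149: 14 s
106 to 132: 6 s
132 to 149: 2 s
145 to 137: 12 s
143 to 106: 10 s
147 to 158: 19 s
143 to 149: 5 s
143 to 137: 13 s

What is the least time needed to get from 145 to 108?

Shortest distances from 145:
145: 0
137: 12  (via 145)
143: 25  (via 137)
149: 30  (via 143)
132: 32  (via 149)
106: 34  (via 149)
158: 37  (via 137)
108: 42  (via 158)
Shortest route: 145–137–158–108 = 42 s.

42 s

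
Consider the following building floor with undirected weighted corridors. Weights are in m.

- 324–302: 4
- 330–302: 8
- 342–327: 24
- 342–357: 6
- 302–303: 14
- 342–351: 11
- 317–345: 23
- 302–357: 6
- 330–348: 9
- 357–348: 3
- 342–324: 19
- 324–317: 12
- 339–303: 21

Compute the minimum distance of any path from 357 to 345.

Settle nodes by increasing distance from 357:
357: 0
348: 3  (via 357)
342: 6  (via 357)
302: 6  (via 357)
324: 10  (via 302)
330: 12  (via 348)
351: 17  (via 342)
303: 20  (via 302)
317: 22  (via 324)
327: 30  (via 342)
339: 41  (via 303)
345: 45  (via 317)
Shortest route: 357 → 302 → 324 → 317 → 345 = 45 m.

45 m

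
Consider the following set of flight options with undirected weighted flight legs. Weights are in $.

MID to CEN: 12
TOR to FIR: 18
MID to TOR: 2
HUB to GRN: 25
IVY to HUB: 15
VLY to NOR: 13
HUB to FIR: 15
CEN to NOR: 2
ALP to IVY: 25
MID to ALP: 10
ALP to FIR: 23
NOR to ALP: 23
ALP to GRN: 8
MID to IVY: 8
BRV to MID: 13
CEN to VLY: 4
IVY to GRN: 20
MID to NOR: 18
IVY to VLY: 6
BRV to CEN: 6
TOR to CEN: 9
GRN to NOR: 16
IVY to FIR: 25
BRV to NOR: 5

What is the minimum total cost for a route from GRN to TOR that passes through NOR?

Shortest GRN→NOR: GRN–NOR = 16
Shortest NOR→TOR: NOR–CEN–TOR = 11
Total via NOR: 16 + 11 = $27.

$27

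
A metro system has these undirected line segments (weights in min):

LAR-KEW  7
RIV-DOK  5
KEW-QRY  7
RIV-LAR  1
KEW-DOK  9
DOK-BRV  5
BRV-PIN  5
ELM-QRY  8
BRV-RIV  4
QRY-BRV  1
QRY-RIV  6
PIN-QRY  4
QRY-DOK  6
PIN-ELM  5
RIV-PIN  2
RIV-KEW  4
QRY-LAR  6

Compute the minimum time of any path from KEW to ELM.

11 min

Enumerating some paths:
KEW–RIV–PIN–ELM: 4+2+5 = 11
KEW–QRY–ELM: 7+8 = 15
The minimum is 11 min via KEW–RIV–PIN–ELM.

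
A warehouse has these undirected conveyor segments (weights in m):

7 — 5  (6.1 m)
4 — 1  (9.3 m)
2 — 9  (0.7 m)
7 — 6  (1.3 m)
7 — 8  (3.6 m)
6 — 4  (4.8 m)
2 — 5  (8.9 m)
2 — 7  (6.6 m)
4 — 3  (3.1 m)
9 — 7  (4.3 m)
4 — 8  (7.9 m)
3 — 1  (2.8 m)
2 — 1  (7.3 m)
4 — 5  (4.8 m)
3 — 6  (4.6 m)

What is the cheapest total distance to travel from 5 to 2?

8.9 m

Enumerating some paths:
5–7–9–2: 6.1+4.3+0.7 = 11.1
5–7–2: 6.1+6.6 = 12.7
5–4–6–7–9–2: 4.8+4.8+1.3+4.3+0.7 = 15.9
5–2: 8.9 = 8.9
The minimum is 8.9 m via 5–2.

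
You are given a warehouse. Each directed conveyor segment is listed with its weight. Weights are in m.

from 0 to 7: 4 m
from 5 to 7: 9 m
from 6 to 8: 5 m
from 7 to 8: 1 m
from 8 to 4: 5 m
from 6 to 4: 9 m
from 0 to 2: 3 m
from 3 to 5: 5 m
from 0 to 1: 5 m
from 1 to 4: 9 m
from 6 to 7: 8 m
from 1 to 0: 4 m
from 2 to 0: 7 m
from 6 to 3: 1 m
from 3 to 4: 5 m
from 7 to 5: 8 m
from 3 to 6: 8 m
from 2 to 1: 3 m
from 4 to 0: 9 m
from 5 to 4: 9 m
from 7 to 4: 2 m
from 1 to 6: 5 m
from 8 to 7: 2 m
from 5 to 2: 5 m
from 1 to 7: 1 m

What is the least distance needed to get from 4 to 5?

21 m

Candidate routes:
4–0–1–7–5: 9+5+1+8 = 23
4–0–7–5: 9+4+8 = 21
The minimum is 21 m via 4–0–7–5.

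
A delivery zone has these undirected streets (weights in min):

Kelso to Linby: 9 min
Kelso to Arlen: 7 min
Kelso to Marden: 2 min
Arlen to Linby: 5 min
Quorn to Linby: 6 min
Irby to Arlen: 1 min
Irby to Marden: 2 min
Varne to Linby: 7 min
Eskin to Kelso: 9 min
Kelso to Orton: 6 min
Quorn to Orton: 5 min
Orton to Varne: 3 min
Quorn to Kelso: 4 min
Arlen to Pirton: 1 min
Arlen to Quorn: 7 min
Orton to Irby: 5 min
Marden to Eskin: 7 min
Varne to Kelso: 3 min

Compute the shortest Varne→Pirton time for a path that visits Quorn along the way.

Best Varne to Quorn: Varne → Kelso → Quorn costing 7
Shortest Quorn→Pirton: Quorn → Arlen → Pirton = 8
Total via Quorn: 7 + 8 = 15 min.

15 min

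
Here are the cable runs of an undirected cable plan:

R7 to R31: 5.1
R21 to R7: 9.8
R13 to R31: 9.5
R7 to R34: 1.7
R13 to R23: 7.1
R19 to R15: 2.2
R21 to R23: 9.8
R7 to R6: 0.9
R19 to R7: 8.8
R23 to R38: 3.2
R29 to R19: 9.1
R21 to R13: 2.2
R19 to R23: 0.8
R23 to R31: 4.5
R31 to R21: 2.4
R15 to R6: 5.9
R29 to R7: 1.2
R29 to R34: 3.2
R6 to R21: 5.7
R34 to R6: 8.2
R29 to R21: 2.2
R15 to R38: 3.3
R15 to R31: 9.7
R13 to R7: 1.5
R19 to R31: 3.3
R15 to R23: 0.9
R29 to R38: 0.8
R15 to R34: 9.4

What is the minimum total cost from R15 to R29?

4.1

Running Dijkstra from R15:
R15: 0
R23: 0.9  (via R15)
R19: 1.7  (via R23)
R38: 3.3  (via R15)
R29: 4.1  (via R38)
Shortest route: R15–R38–R29 = 4.1.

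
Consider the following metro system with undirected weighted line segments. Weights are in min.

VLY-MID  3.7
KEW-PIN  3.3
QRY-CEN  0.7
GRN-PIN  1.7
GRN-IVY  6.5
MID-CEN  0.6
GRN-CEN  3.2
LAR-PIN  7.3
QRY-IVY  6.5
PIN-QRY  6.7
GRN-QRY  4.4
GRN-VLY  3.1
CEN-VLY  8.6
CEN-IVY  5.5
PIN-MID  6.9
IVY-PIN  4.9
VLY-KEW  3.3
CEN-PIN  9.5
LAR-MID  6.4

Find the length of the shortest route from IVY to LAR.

12.2 min

Shortest distances from IVY:
IVY: 0
PIN: 4.9  (via IVY)
CEN: 5.5  (via IVY)
MID: 6.1  (via CEN)
QRY: 6.2  (via CEN)
GRN: 6.5  (via IVY)
KEW: 8.2  (via PIN)
VLY: 9.6  (via GRN)
LAR: 12.2  (via PIN)
Shortest route: IVY → PIN → LAR = 12.2 min.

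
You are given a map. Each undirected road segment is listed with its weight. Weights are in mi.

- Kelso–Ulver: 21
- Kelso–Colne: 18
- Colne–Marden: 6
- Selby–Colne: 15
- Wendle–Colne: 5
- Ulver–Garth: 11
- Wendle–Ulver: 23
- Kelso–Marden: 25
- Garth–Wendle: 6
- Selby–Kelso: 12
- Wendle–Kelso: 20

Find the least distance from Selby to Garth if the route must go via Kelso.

Shortest Selby→Kelso: Selby → Kelso = 12
Best Kelso to Garth: Kelso → Wendle → Garth costing 26
Total via Kelso: 12 + 26 = 38 mi.

38 mi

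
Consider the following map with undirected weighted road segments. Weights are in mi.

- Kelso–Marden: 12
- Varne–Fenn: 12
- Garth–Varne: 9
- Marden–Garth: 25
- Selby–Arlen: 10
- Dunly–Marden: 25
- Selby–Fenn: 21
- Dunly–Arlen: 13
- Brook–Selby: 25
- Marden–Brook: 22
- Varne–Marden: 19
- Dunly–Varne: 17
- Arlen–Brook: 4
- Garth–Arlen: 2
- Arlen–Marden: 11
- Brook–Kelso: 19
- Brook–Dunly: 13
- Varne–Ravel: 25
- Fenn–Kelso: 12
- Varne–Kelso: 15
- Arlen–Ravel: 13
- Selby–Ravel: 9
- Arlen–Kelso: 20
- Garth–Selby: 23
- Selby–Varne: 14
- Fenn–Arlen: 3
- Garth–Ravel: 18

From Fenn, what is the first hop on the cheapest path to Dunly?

Enumerating some paths:
Fenn → Arlen → Brook → Dunly: 3+4+13 = 20
Fenn → Arlen → Dunly: 3+13 = 16
Cheapest is Fenn → Arlen → Dunly at 16 mi.
So from Fenn the first move is to Arlen.

Arlen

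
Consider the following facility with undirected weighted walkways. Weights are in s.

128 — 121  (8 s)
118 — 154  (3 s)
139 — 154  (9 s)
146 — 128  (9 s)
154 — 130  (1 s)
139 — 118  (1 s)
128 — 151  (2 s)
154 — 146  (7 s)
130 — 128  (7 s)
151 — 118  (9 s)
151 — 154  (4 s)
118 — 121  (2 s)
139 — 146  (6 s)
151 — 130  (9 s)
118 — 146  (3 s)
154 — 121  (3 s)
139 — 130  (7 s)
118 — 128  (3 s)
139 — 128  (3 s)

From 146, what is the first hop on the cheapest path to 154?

118

Candidate routes:
146–118–154: 3+3 = 6
146–139–118–154: 6+1+3 = 10
146–154: 7 = 7
146–118–121–154: 3+2+3 = 8
The minimum is 6 s via 146–118–154.
So from 146 the first move is to 118.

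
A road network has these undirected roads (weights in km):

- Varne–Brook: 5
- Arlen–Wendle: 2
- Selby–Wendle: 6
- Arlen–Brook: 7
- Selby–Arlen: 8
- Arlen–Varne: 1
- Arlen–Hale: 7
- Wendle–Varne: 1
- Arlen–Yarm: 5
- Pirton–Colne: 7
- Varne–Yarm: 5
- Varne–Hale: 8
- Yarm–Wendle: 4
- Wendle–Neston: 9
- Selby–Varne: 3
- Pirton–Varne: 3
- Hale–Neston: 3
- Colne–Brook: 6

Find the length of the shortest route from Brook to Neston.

Compare a few routes:
Brook–Varne–Wendle–Neston: 5+1+9 = 15
Brook–Varne–Arlen–Hale–Neston: 5+1+7+3 = 16
Brook–Varne–Hale–Neston: 5+8+3 = 16
The minimum is 15 km via Brook–Varne–Wendle–Neston.

15 km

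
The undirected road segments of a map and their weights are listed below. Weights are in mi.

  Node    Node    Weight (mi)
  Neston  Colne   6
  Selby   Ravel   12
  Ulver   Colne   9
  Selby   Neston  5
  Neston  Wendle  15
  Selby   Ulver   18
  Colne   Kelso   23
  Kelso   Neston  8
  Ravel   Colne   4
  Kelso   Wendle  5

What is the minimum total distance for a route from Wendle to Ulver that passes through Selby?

Best Wendle to Selby: Wendle–Kelso–Neston–Selby costing 18
Shortest Selby→Ulver: Selby–Ulver = 18
Total via Selby: 18 + 18 = 36 mi.

36 mi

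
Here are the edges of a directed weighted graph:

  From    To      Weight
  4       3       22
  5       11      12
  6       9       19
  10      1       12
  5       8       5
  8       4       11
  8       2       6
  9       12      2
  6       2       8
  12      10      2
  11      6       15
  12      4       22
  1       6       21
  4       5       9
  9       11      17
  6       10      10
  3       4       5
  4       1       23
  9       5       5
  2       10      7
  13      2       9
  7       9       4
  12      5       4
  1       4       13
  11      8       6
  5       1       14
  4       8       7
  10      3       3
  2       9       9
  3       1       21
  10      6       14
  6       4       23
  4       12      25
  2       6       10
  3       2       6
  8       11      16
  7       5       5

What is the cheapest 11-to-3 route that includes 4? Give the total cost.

Best 11 to 4: 11–8–4 costing 17
Shortest 4→3: 4–3 = 22
Total via 4: 17 + 22 = 39.

39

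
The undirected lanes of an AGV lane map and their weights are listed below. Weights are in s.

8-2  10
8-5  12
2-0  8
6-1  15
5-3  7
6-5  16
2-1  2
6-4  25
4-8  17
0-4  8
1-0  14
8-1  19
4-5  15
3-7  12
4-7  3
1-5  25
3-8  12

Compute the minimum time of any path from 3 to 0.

Running Dijkstra from 3:
3: 0
5: 7  (via 3)
7: 12  (via 3)
8: 12  (via 3)
4: 15  (via 7)
2: 22  (via 8)
0: 23  (via 4)
Shortest route: 3–7–4–0 = 23 s.

23 s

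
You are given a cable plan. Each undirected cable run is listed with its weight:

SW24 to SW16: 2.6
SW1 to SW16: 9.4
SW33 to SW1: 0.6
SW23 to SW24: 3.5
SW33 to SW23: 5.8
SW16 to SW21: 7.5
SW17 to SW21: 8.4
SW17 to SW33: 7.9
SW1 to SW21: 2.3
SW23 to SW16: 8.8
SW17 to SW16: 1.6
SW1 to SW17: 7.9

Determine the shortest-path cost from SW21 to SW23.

8.7

Running Dijkstra from SW21:
SW21: 0
SW1: 2.3  (via SW21)
SW33: 2.9  (via SW1)
SW16: 7.5  (via SW21)
SW17: 8.4  (via SW21)
SW23: 8.7  (via SW33)
Shortest route: SW21–SW1–SW33–SW23 = 8.7.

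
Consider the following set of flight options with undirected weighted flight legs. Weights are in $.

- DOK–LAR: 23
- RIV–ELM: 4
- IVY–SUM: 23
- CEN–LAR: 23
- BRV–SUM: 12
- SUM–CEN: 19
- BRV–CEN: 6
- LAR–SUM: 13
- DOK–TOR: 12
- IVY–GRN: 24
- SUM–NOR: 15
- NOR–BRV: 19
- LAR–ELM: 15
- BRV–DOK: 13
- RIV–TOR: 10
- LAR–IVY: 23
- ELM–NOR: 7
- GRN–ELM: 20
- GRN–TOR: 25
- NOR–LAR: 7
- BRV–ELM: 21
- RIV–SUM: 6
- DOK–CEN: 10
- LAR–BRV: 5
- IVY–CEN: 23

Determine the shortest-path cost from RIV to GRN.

$24

Running Dijkstra from RIV:
RIV: 0
ELM: 4  (via RIV)
SUM: 6  (via RIV)
TOR: 10  (via RIV)
NOR: 11  (via ELM)
BRV: 18  (via SUM)
LAR: 18  (via NOR)
DOK: 22  (via TOR)
CEN: 24  (via BRV)
GRN: 24  (via ELM)
Shortest route: RIV → ELM → GRN = $24.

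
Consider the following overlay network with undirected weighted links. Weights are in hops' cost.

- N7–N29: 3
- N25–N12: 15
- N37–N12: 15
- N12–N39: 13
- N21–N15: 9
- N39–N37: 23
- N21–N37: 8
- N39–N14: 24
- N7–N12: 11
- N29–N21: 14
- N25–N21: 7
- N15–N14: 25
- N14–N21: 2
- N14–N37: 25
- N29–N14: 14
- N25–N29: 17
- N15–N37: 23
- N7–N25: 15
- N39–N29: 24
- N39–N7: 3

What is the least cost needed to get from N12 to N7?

11 hops' cost

Running Dijkstra from N12:
N12: 0
N7: 11  (via N12)
Shortest route: N12 → N7 = 11 hops' cost.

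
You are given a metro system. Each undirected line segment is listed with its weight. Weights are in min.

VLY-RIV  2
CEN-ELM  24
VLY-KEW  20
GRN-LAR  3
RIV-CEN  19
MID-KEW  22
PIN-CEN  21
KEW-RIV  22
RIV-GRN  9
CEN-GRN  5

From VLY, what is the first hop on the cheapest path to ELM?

Candidate routes:
VLY - KEW - RIV - GRN - CEN - ELM: 20+22+9+5+24 = 80
VLY - RIV - GRN - CEN - ELM: 2+9+5+24 = 40
VLY - RIV - CEN - ELM: 2+19+24 = 45
Cheapest is VLY - RIV - GRN - CEN - ELM at 40 min.
So from VLY the first move is to RIV.

RIV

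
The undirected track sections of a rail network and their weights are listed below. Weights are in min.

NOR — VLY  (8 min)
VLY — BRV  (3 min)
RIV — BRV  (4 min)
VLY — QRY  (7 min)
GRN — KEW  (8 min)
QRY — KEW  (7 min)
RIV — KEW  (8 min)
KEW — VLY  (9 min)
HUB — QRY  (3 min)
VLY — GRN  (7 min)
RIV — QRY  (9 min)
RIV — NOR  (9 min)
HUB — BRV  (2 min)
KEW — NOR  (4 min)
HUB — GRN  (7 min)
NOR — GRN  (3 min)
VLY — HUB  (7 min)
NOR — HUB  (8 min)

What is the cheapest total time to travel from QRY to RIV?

Shortest distances from QRY:
QRY: 0
HUB: 3  (via QRY)
BRV: 5  (via HUB)
KEW: 7  (via QRY)
VLY: 7  (via QRY)
RIV: 9  (via QRY)
Shortest route: QRY–RIV = 9 min.

9 min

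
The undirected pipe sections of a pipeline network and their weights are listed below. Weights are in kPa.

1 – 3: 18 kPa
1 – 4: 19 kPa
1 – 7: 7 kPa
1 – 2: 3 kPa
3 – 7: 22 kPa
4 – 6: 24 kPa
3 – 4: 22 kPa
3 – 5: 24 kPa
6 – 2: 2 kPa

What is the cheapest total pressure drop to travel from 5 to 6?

47 kPa

Compare a few routes:
5–3–7–1–2–6: 24+22+7+3+2 = 58
5–3–4–6: 24+22+24 = 70
5–3–1–2–6: 24+18+3+2 = 47
5–3–4–1–2–6: 24+22+19+3+2 = 70
Cheapest is 5–3–1–2–6 at 47 kPa.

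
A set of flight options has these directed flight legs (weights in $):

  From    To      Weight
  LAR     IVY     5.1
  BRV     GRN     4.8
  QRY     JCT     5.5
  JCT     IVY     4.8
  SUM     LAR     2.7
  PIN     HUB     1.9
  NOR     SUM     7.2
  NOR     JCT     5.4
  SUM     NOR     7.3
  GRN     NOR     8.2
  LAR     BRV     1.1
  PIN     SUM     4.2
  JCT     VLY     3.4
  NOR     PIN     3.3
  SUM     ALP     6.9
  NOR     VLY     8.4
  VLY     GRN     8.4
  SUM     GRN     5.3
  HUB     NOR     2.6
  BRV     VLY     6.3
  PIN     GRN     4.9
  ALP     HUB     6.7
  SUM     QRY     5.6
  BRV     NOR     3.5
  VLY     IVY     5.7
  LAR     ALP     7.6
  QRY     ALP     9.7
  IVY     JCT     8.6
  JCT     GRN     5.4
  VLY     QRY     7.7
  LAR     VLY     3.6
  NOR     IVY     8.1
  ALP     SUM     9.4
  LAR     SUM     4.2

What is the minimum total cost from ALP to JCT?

Candidate routes:
ALP–HUB–NOR–JCT: 6.7+2.6+5.4 = 14.7
ALP–SUM–QRY–JCT: 9.4+5.6+5.5 = 20.5
Cheapest is ALP–HUB–NOR–JCT at $14.7.

$14.7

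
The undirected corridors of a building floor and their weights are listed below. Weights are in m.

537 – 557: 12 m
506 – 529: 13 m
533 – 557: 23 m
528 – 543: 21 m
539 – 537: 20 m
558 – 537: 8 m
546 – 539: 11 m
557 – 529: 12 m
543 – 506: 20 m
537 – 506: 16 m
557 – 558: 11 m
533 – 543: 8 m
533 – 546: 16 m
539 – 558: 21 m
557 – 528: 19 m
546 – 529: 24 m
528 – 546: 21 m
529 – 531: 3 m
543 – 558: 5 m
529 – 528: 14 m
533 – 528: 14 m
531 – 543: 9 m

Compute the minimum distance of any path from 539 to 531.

35 m

Candidate routes:
539–546–529–531: 11+24+3 = 38
539–558–543–531: 21+5+9 = 35
Cheapest is 539–558–543–531 at 35 m.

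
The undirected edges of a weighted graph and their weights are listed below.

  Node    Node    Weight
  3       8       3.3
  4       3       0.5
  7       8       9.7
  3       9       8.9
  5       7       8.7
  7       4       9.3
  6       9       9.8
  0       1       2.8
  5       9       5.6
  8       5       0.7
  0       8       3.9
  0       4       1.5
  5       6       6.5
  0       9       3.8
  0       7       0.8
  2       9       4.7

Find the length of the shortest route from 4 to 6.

Compare a few routes:
4 - 0 - 8 - 5 - 6: 1.5+3.9+0.7+6.5 = 12.6
4 - 3 - 8 - 5 - 6: 0.5+3.3+0.7+6.5 = 11
Cheapest is 4 - 3 - 8 - 5 - 6 at 11.

11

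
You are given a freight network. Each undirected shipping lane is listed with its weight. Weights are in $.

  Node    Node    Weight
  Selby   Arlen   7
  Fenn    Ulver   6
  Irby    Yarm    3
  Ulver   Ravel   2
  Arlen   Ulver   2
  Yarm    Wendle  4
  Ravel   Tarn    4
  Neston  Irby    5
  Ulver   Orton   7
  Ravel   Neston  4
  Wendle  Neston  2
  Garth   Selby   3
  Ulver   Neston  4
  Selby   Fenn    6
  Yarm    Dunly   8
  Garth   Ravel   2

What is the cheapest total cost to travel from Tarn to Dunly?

$22

Shortest distances from Tarn:
Tarn: 0
Ravel: 4  (via Tarn)
Garth: 6  (via Ravel)
Ulver: 6  (via Ravel)
Neston: 8  (via Ravel)
Arlen: 8  (via Ulver)
Selby: 9  (via Garth)
Wendle: 10  (via Neston)
Fenn: 12  (via Ulver)
Orton: 13  (via Ulver)
Irby: 13  (via Neston)
Yarm: 14  (via Wendle)
Dunly: 22  (via Yarm)
Shortest route: Tarn → Ravel → Neston → Wendle → Yarm → Dunly = $22.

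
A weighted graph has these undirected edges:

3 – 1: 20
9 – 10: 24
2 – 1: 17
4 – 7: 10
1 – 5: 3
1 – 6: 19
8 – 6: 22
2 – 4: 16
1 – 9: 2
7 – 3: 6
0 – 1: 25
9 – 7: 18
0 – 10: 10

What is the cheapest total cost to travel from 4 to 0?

Enumerating some paths:
4–2–1–0: 16+17+25 = 58
4–7–9–1–0: 10+18+2+25 = 55
The minimum is 55 via 4–7–9–1–0.

55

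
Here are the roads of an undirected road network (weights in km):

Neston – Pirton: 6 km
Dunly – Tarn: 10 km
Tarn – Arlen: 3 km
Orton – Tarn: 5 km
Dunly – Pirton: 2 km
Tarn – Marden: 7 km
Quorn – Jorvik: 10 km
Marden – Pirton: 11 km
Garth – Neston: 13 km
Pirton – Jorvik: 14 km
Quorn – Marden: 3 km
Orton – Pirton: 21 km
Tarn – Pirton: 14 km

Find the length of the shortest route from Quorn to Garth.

33 km

Shortest distances from Quorn:
Quorn: 0
Marden: 3  (via Quorn)
Jorvik: 10  (via Quorn)
Tarn: 10  (via Marden)
Arlen: 13  (via Tarn)
Pirton: 14  (via Marden)
Orton: 15  (via Tarn)
Dunly: 16  (via Pirton)
Neston: 20  (via Pirton)
Garth: 33  (via Neston)
Shortest route: Quorn–Marden–Pirton–Neston–Garth = 33 km.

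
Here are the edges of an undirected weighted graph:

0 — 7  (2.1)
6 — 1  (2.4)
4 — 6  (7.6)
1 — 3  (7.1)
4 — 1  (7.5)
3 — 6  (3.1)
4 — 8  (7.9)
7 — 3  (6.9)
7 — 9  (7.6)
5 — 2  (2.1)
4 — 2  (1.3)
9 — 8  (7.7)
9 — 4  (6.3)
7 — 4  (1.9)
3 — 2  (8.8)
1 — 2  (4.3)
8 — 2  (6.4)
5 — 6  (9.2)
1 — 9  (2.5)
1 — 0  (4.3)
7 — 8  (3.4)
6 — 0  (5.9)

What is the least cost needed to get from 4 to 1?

5.6

Running Dijkstra from 4:
4: 0
2: 1.3  (via 4)
7: 1.9  (via 4)
5: 3.4  (via 2)
0: 4  (via 7)
8: 5.3  (via 7)
1: 5.6  (via 2)
Shortest route: 4–2–1 = 5.6.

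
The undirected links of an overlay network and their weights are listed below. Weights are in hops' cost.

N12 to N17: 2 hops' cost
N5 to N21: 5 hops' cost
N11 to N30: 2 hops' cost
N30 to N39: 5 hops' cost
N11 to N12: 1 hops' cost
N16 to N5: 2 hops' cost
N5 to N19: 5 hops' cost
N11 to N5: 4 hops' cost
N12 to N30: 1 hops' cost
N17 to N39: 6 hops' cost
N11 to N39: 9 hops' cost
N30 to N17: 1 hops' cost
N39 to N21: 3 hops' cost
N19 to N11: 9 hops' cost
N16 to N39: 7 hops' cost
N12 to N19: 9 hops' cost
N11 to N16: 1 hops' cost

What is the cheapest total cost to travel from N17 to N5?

Compare a few routes:
N17–N30–N12–N11–N5: 1+1+1+4 = 7
N17–N12–N11–N5: 2+1+4 = 7
N17–N30–N11–N16–N5: 1+2+1+2 = 6
Cheapest is N17–N30–N11–N16–N5 at 6 hops' cost.

6 hops' cost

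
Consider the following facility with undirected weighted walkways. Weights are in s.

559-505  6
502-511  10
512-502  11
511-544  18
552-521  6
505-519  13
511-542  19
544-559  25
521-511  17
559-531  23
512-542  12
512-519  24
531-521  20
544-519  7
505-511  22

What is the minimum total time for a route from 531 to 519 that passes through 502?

Shortest 531→502: 531–521–511–502 = 47
Shortest 502→519: 502–512–519 = 35
Total via 502: 47 + 35 = 82 s.

82 s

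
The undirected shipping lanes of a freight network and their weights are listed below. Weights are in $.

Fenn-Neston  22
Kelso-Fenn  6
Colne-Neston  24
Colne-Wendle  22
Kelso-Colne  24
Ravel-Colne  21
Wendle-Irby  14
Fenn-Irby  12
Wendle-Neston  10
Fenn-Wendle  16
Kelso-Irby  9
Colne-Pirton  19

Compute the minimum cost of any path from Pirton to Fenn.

$49

Shortest distances from Pirton:
Pirton: 0
Colne: 19  (via Pirton)
Ravel: 40  (via Colne)
Wendle: 41  (via Colne)
Neston: 43  (via Colne)
Kelso: 43  (via Colne)
Fenn: 49  (via Kelso)
Shortest route: Pirton–Colne–Kelso–Fenn = $49.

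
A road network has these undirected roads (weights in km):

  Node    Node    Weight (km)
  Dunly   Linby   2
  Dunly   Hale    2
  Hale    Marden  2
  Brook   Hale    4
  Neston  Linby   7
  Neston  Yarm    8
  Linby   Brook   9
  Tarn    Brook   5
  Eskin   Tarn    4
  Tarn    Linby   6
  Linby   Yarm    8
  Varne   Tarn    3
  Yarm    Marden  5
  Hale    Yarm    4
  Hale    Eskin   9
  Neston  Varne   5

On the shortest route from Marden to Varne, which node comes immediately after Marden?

Candidate routes:
Marden - Hale - Brook - Tarn - Varne: 2+4+5+3 = 14
Marden - Yarm - Neston - Varne: 5+8+5 = 18
Marden - Hale - Dunly - Linby - Tarn - Varne: 2+2+2+6+3 = 15
Cheapest is Marden - Hale - Brook - Tarn - Varne at 14 km.
So from Marden the first move is to Hale.

Hale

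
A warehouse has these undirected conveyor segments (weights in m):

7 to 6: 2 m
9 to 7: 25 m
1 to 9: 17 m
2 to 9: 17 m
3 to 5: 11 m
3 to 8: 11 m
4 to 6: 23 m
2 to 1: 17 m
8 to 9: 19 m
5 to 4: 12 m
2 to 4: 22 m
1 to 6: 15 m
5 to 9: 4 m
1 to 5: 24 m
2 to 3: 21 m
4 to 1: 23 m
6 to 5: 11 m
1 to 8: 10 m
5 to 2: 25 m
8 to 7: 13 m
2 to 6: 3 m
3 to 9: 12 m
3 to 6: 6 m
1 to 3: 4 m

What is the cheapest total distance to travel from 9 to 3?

Enumerating some paths:
9 - 3: 12 = 12
9 - 5 - 3: 4+11 = 15
9 - 5 - 6 - 3: 4+11+6 = 21
Cheapest is 9 - 3 at 12 m.

12 m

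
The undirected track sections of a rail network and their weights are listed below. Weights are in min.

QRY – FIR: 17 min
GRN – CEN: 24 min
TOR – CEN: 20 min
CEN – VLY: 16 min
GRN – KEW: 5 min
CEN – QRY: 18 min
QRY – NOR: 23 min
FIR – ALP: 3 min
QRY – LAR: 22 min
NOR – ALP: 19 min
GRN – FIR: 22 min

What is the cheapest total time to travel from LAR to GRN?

61 min

Settle nodes by increasing distance from LAR:
LAR: 0
QRY: 22  (via LAR)
FIR: 39  (via QRY)
CEN: 40  (via QRY)
ALP: 42  (via FIR)
NOR: 45  (via QRY)
VLY: 56  (via CEN)
TOR: 60  (via CEN)
GRN: 61  (via FIR)
Shortest route: LAR → QRY → FIR → GRN = 61 min.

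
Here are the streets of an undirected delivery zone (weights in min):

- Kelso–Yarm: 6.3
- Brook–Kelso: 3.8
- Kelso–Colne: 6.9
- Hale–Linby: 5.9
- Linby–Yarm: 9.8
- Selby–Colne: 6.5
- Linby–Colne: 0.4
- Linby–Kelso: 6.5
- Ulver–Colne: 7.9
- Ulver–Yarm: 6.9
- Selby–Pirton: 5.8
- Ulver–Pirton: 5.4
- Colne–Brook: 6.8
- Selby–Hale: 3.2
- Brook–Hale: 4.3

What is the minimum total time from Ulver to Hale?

Compare a few routes:
Ulver - Colne - Linby - Hale: 7.9+0.4+5.9 = 14.2
Ulver - Pirton - Selby - Hale: 5.4+5.8+3.2 = 14.4
The minimum is 14.2 min via Ulver - Colne - Linby - Hale.

14.2 min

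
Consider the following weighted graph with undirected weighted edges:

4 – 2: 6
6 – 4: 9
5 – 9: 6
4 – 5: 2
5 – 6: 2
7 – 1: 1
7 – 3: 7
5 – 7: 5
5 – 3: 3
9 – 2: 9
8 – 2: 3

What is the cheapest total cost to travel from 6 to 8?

Settle nodes by increasing distance from 6:
6: 0
5: 2  (via 6)
4: 4  (via 5)
3: 5  (via 5)
7: 7  (via 5)
1: 8  (via 7)
9: 8  (via 5)
2: 10  (via 4)
8: 13  (via 2)
Shortest route: 6 → 5 → 4 → 2 → 8 = 13.

13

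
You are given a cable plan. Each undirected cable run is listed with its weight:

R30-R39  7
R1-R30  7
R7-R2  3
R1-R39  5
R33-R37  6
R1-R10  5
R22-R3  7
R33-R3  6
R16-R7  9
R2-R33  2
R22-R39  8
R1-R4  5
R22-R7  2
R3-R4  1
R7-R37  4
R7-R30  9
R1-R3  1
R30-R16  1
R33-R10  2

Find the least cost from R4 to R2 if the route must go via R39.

Shortest R4→R39: R4–R3–R1–R39 = 7
Best R39 to R2: R39–R22–R7–R2 costing 13
Total via R39: 7 + 13 = 20.

20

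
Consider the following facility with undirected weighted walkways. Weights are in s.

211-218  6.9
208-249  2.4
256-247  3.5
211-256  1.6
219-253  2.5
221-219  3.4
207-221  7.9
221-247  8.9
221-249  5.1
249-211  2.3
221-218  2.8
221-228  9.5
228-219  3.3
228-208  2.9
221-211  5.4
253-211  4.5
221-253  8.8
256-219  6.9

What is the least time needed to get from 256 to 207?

14.9 s

Settle nodes by increasing distance from 256:
256: 0
211: 1.6  (via 256)
247: 3.5  (via 256)
249: 3.9  (via 211)
253: 6.1  (via 211)
208: 6.3  (via 249)
219: 6.9  (via 256)
221: 7  (via 211)
218: 8.5  (via 211)
228: 9.2  (via 208)
207: 14.9  (via 221)
Shortest route: 256–211–221–207 = 14.9 s.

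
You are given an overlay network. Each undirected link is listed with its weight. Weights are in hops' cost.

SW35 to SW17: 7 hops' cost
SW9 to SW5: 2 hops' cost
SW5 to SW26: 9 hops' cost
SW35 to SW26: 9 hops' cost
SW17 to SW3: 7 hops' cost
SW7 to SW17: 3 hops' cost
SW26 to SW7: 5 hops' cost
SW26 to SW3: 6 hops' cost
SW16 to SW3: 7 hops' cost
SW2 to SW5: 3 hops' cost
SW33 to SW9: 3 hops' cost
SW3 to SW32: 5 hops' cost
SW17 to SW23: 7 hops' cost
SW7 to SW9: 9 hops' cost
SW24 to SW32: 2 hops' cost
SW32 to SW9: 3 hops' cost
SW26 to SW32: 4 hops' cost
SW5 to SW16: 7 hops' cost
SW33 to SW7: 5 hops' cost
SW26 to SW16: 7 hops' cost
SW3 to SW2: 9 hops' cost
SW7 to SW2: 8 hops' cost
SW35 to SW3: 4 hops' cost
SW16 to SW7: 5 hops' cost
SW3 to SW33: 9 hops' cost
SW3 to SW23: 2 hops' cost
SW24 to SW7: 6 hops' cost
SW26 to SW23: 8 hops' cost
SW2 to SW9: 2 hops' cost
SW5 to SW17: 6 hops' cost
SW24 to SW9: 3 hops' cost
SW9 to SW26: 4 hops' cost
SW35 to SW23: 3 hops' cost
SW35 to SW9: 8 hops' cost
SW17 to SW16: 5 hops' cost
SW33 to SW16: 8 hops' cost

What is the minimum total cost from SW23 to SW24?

9 hops' cost

Enumerating some paths:
SW23 - SW3 - SW26 - SW32 - SW24: 2+6+4+2 = 14
SW23 - SW3 - SW32 - SW9 - SW24: 2+5+3+3 = 13
SW23 - SW3 - SW32 - SW24: 2+5+2 = 9
SW23 - SW26 - SW32 - SW24: 8+4+2 = 14
Cheapest is SW23 - SW3 - SW32 - SW24 at 9 hops' cost.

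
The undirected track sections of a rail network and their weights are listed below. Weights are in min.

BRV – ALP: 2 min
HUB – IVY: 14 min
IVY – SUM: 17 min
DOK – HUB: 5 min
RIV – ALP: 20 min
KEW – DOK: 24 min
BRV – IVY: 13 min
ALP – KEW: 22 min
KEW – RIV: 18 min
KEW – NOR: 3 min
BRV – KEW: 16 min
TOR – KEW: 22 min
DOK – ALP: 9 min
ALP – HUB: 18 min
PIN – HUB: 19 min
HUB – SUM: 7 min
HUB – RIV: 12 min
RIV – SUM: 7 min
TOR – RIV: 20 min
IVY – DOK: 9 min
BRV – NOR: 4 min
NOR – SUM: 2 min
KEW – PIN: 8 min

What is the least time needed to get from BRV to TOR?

Compare a few routes:
BRV → NOR → KEW → TOR: 4+3+22 = 29
BRV → KEW → TOR: 16+22 = 38
BRV → NOR → SUM → RIV → TOR: 4+2+7+20 = 33
The minimum is 29 min via BRV → NOR → KEW → TOR.

29 min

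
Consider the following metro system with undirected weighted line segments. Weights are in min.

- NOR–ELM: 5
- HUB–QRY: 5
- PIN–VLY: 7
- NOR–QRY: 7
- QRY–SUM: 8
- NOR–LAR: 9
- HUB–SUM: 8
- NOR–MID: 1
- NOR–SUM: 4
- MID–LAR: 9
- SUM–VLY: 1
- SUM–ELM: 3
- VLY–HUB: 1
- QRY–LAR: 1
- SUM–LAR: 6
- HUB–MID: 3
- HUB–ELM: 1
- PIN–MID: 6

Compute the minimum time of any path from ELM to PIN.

Shortest distances from ELM:
ELM: 0
HUB: 1  (via ELM)
VLY: 2  (via HUB)
SUM: 3  (via ELM)
MID: 4  (via HUB)
NOR: 5  (via ELM)
QRY: 6  (via HUB)
LAR: 7  (via QRY)
PIN: 9  (via VLY)
Shortest route: ELM–HUB–VLY–PIN = 9 min.

9 min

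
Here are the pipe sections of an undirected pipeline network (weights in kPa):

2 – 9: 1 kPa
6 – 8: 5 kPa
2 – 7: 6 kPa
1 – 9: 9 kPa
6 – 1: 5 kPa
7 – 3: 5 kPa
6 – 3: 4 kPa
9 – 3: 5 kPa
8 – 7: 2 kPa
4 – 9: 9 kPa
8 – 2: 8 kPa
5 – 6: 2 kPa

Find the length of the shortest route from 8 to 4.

Candidate routes:
8 - 6 - 3 - 9 - 4: 5+4+5+9 = 23
8 - 2 - 9 - 4: 8+1+9 = 18
8 - 7 - 3 - 9 - 4: 2+5+5+9 = 21
8 - 6 - 1 - 9 - 4: 5+5+9+9 = 28
The minimum is 18 kPa via 8 - 2 - 9 - 4.

18 kPa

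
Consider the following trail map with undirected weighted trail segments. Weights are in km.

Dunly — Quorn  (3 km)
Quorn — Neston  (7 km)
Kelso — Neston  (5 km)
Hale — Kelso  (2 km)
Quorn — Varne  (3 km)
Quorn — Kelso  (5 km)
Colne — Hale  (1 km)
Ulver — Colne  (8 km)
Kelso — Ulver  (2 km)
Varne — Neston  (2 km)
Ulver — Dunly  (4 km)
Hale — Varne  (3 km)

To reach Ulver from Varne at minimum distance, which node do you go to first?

Hale

Compare a few routes:
Varne–Neston–Kelso–Ulver: 2+5+2 = 9
Varne–Hale–Kelso–Ulver: 3+2+2 = 7
Cheapest is Varne–Hale–Kelso–Ulver at 7 km.
So from Varne the first move is to Hale.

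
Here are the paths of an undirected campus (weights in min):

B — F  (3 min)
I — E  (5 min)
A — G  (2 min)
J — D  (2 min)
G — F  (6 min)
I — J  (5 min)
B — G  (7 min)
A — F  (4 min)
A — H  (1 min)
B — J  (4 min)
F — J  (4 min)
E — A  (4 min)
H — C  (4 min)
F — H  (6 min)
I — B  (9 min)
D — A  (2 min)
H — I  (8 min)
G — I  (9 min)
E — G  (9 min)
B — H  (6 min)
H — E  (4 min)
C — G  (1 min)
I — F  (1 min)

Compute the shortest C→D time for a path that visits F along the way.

13 min

Shortest C→F: C → G → F = 7
Best F to D: F → A → D costing 6
Total via F: 7 + 6 = 13 min.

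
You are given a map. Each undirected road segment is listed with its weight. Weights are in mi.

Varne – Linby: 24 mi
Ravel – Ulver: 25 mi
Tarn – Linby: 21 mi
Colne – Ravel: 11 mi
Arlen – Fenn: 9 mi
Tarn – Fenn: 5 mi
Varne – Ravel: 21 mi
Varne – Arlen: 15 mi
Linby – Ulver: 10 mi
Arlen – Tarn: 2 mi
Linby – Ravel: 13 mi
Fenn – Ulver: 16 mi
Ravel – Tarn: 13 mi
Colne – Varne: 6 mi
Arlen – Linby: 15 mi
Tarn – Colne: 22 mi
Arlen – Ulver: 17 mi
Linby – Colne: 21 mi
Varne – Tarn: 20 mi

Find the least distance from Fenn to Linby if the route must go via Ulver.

26 mi

Shortest Fenn→Ulver: Fenn → Ulver = 16
Shortest Ulver→Linby: Ulver → Linby = 10
Total via Ulver: 16 + 10 = 26 mi.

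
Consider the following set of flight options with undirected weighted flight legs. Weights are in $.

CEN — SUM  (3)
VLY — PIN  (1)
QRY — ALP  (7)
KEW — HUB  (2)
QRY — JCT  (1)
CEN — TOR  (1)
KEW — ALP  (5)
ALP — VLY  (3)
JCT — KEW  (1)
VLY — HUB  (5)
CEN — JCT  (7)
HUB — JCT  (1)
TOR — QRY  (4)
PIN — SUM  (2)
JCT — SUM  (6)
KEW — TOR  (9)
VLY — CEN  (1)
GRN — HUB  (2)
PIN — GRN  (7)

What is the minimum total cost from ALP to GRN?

$9

Settle nodes by increasing distance from ALP:
ALP: 0
VLY: 3  (via ALP)
CEN: 4  (via VLY)
PIN: 4  (via VLY)
TOR: 5  (via CEN)
KEW: 5  (via ALP)
SUM: 6  (via PIN)
JCT: 6  (via KEW)
QRY: 7  (via ALP)
HUB: 7  (via KEW)
GRN: 9  (via HUB)
Shortest route: ALP–KEW–HUB–GRN = $9.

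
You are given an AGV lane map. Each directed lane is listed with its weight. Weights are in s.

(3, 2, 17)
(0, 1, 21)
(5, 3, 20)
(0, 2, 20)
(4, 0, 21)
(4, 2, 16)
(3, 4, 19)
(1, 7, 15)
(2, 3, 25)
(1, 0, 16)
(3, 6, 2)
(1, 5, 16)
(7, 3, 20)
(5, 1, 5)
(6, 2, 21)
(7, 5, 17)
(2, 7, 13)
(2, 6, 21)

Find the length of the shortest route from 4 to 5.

46 s

Enumerating some paths:
4 → 2 → 7 → 5: 16+13+17 = 46
4 → 0 → 1 → 5: 21+21+16 = 58
4 → 0 → 1 → 7 → 5: 21+21+15+17 = 74
4 → 0 → 2 → 7 → 5: 21+20+13+17 = 71
Cheapest is 4 → 2 → 7 → 5 at 46 s.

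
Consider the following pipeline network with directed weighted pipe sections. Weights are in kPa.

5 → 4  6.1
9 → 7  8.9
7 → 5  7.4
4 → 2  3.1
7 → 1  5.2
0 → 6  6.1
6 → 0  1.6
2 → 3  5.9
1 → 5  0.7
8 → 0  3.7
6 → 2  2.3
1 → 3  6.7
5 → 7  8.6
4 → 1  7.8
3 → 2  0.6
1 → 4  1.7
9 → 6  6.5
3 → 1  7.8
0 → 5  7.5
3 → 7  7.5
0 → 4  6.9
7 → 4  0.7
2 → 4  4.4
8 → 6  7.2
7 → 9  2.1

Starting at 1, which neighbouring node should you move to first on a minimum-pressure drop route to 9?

Compare a few routes:
1–4–2–3–7–9: 1.7+3.1+5.9+7.5+2.1 = 20.3
1–5–4–2–3–7–9: 0.7+6.1+3.1+5.9+7.5+2.1 = 25.4
1–3–7–9: 6.7+7.5+2.1 = 16.3
1–5–7–9: 0.7+8.6+2.1 = 11.4
Cheapest is 1–5–7–9 at 11.4 kPa.
So from 1 the first move is to 5.

5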